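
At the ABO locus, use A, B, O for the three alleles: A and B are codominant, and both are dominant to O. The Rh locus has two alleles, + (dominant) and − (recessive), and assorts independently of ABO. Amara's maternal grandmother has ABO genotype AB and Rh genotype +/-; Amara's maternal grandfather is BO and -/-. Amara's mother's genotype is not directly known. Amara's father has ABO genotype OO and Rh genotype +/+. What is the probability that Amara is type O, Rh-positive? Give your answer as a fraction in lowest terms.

1/4

Amara's mother's ABO genotype from AB × BO: 1/4 AB, 1/4 AO, 1/4 BB, 1/4 BO.
Crossing each possibility with the father OO and summing P(type O): 1/4·0 + 1/4·1/2 + 1/4·0 + 1/4·1/2 = 1/4.
Similarly for Rh via the mother's Rh distribution: P(Rh+) = 1.
Independent loci: 1/4 × 1 = 1/4.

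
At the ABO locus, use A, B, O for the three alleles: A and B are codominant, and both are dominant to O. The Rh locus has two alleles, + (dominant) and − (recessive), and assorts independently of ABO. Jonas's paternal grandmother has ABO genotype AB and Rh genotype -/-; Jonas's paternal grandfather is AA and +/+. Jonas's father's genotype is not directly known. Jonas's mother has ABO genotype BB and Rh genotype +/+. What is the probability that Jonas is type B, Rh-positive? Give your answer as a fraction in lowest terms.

1/4

Jonas's father's ABO genotype from AB × AA: 1/2 AA, 1/2 AB.
Crossing each possibility with the mother BB and summing P(type B): 1/2·0 + 1/2·1/2 = 1/4.
Similarly for Rh via the father's Rh distribution: P(Rh+) = 1.
Independent loci: 1/4 × 1 = 1/4.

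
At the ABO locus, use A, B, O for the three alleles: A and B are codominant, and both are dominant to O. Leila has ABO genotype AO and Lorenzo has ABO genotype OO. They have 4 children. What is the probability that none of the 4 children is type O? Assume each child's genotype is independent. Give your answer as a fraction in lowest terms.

1/16

ABO cross AO × OO → 1/2 O, 1/2 A.
So P(type O) = 1/2 per child.
P(not type O) = 1/2 for one child; (1/2)^4 = 1/16.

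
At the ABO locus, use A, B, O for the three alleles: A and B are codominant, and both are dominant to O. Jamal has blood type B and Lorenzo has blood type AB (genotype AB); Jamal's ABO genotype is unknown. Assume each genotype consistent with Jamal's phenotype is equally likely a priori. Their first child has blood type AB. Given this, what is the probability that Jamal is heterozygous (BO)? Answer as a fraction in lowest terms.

Possible genotypes: Jamal ∈ {BB, BO}; Lorenzo ∈ {AB}.
Weight each parental genotype pair by prior × P(type-AB child):
  BB × AB: posterior weight 2/3.
  BO × AB: posterior weight 1/3.
Sum the posterior weight over pairs where Jamal is BO: 1/3.

1/3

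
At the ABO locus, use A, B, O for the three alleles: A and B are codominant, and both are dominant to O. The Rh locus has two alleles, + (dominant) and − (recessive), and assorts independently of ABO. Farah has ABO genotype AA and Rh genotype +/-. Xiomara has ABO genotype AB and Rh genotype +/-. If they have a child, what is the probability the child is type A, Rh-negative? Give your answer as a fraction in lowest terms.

ABO cross AA × AB → offspring phenotypes: 1/2 A, 1/2 AB.
Rh cross +/- × +/- → 3/4 Rh+, 1/4 Rh-.
Independent loci: P(type A, Rh-negative) = 1/2 × 1/4 = 1/8.

1/8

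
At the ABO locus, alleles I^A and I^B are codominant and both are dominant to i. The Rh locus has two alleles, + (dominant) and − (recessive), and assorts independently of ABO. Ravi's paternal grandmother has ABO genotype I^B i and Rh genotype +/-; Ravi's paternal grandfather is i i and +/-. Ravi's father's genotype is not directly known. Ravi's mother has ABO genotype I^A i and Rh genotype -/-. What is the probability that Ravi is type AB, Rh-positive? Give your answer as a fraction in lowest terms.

Ravi's father's ABO genotype from I^B i × i i: 1/2 I^B i, 1/2 i i.
Crossing each possibility with the mother I^A i and summing P(type AB): 1/2·1/4 + 1/2·0 = 1/8.
Similarly for Rh via the father's Rh distribution: P(Rh+) = 1/2.
Independent loci: 1/8 × 1/2 = 1/16.

1/16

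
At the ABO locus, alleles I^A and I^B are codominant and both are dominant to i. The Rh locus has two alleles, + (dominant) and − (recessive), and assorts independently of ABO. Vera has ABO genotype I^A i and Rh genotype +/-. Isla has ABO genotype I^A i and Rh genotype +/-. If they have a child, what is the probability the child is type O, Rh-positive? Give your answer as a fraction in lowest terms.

ABO cross I^A i × I^A i → offspring phenotypes: 1/4 O, 3/4 A.
Rh cross +/- × +/- → 3/4 Rh+, 1/4 Rh-.
Independent loci: P(type O, Rh-positive) = 1/4 × 3/4 = 3/16.

3/16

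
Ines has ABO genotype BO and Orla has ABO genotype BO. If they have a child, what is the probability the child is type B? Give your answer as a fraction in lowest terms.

3/4

ABO cross BO × BO → offspring phenotypes: 1/4 O, 3/4 B.
So P(type B) = 3/4.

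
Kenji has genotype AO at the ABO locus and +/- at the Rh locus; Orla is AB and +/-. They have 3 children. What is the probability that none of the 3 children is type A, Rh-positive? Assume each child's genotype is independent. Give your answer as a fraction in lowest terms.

125/512

ABO cross AO × AB → 1/2 A, 1/4 B, 1/4 AB.
Rh cross +/- × +/- → 3/4 Rh+, 1/4 Rh-; so P(type A, Rh-positive) = 1/2 × 3/4 = 3/8 per child.
P(not type A, Rh-positive) = 5/8 for one child; (5/8)^3 = 125/512.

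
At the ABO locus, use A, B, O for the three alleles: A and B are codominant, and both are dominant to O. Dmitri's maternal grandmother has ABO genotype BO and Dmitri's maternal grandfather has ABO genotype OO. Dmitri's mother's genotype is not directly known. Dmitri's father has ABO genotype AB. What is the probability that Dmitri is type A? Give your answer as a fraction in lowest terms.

3/8

Dmitri's mother's ABO genotype from BO × OO: 1/2 BO, 1/2 OO.
Crossing each possibility with the father AB and summing P(type A): 1/2·1/4 + 1/2·1/2 = 3/8.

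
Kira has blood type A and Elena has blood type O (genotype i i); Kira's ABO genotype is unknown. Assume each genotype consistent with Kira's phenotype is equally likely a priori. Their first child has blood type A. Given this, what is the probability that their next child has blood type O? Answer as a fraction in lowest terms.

1/6

Possible genotypes: Kira ∈ {I^A I^A, I^A i}; Elena ∈ {i i}.
Weight each parental genotype pair by prior × P(type-A child):
  I^A I^A × i i: posterior weight 2/3; P(next child type O) = 0.
  I^A i × i i: posterior weight 1/3; P(next child type O) = 1/2.
Weighted sum = 1/6.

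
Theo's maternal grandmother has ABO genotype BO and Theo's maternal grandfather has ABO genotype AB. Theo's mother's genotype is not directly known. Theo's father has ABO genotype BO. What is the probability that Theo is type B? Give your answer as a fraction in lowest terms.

5/8

Theo's mother's ABO genotype from BO × AB: 1/4 AB, 1/4 AO, 1/4 BB, 1/4 BO.
Crossing each possibility with the father BO and summing P(type B): 1/4·1/2 + 1/4·1/4 + 1/4·1 + 1/4·3/4 = 5/8.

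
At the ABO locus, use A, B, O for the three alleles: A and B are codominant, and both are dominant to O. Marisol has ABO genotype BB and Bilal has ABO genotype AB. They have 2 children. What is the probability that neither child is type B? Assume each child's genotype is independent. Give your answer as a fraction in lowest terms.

1/4

ABO cross BB × AB → 1/2 B, 1/2 AB.
So P(type B) = 1/2 per child.
P(not type B) = 1/2 for one child; (1/2)^2 = 1/4.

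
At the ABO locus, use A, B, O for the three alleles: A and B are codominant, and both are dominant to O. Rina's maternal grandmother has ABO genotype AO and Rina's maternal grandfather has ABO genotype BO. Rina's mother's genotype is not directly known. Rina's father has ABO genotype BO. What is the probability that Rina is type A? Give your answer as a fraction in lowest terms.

1/8

Rina's mother's ABO genotype from AO × BO: 1/4 AB, 1/4 AO, 1/4 BO, 1/4 OO.
Crossing each possibility with the father BO and summing P(type A): 1/4·1/4 + 1/4·1/4 + 1/4·0 + 1/4·0 = 1/8.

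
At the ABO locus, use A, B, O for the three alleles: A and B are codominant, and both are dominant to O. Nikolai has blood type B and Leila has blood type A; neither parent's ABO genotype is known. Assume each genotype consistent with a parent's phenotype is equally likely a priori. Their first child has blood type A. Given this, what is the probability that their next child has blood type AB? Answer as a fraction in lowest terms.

Possible genotypes: Nikolai ∈ {BB, BO}; Leila ∈ {AA, AO}.
Weight each parental genotype pair by prior × P(type-A child):
  BO × AA: posterior weight 2/3; P(next child type AB) = 1/2.
  BO × AO: posterior weight 1/3; P(next child type AB) = 1/4.
Weighted sum = 5/12.

5/12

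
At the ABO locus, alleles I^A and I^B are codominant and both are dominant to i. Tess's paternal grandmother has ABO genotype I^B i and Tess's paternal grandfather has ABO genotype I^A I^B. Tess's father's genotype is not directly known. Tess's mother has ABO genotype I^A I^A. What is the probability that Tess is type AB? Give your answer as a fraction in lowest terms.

Tess's father's ABO genotype from I^B i × I^A I^B: 1/4 I^A I^B, 1/4 I^A i, 1/4 I^B I^B, 1/4 I^B i.
Crossing each possibility with the mother I^A I^A and summing P(type AB): 1/4·1/2 + 1/4·0 + 1/4·1 + 1/4·1/2 = 1/2.

1/2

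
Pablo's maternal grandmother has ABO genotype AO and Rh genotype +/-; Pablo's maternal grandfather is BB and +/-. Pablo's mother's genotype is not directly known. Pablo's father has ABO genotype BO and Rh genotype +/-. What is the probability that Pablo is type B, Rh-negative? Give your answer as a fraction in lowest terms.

Pablo's mother's ABO genotype from AO × BB: 1/2 AB, 1/2 BO.
Crossing each possibility with the father BO and summing P(type B): 1/2·1/2 + 1/2·3/4 = 5/8.
Similarly for Rh via the mother's Rh distribution: P(Rh-) = 1/4.
Independent loci: 5/8 × 1/4 = 5/32.

5/32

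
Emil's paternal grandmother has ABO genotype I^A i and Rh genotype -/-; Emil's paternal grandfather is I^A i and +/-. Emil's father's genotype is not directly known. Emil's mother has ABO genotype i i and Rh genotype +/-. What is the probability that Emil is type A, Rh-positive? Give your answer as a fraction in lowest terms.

5/16

Emil's father's ABO genotype from I^A i × I^A i: 1/4 I^A I^A, 1/2 I^A i, 1/4 i i.
Crossing each possibility with the mother i i and summing P(type A): 1/4·1 + 1/2·1/2 + 1/4·0 = 1/2.
Similarly for Rh via the father's Rh distribution: P(Rh+) = 5/8.
Independent loci: 1/2 × 5/8 = 5/16.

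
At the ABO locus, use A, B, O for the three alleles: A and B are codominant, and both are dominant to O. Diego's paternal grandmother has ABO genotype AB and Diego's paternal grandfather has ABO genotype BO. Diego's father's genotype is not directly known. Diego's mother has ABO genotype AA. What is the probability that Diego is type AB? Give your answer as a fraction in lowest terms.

Diego's father's ABO genotype from AB × BO: 1/4 AB, 1/4 AO, 1/4 BB, 1/4 BO.
Crossing each possibility with the mother AA and summing P(type AB): 1/4·1/2 + 1/4·0 + 1/4·1 + 1/4·1/2 = 1/2.

1/2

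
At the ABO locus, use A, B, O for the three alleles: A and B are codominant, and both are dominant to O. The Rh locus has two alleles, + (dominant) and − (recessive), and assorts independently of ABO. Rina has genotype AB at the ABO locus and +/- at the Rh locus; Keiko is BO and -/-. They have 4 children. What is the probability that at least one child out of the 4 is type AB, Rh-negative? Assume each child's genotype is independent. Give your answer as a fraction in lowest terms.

1695/4096

ABO cross AB × BO → 1/4 A, 1/2 B, 1/4 AB.
Rh cross +/- × -/- → 1/2 Rh+, 1/2 Rh-; so P(type AB, Rh-negative) = 1/4 × 1/2 = 1/8 per child.
P(none) = (7/8)^4 = 2401/4096; P(at least one) = 1 − 2401/4096 = 1695/4096.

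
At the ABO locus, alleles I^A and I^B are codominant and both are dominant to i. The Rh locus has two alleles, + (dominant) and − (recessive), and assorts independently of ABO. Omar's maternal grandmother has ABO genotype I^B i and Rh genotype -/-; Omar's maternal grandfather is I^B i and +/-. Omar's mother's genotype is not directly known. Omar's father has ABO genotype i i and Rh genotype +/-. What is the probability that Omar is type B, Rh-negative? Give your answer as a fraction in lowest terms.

3/16

Omar's mother's ABO genotype from I^B i × I^B i: 1/4 I^B I^B, 1/2 I^B i, 1/4 i i.
Crossing each possibility with the father i i and summing P(type B): 1/4·1 + 1/2·1/2 + 1/4·0 = 1/2.
Similarly for Rh via the mother's Rh distribution: P(Rh-) = 3/8.
Independent loci: 1/2 × 3/8 = 3/16.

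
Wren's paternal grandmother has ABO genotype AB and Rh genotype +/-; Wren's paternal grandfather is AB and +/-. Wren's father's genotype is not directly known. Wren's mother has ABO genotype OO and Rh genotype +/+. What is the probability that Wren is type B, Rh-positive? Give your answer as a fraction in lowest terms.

1/2

Wren's father's ABO genotype from AB × AB: 1/4 AA, 1/2 AB, 1/4 BB.
Crossing each possibility with the mother OO and summing P(type B): 1/4·0 + 1/2·1/2 + 1/4·1 = 1/2.
Similarly for Rh via the father's Rh distribution: P(Rh+) = 1.
Independent loci: 1/2 × 1 = 1/2.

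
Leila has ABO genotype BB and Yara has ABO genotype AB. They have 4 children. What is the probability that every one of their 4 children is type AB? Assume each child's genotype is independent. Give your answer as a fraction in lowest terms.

1/16

ABO cross BB × AB → 1/2 B, 1/2 AB.
So P(type AB) = 1/2 per child.
All 4 independent: (1/2)^4 = 1/16.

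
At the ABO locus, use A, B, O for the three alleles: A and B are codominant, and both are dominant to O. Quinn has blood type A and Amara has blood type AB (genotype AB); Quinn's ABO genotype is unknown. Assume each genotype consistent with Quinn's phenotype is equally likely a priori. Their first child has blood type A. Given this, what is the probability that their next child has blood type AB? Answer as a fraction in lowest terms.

3/8

Possible genotypes: Quinn ∈ {AA, AO}; Amara ∈ {AB}.
Weight each parental genotype pair by prior × P(type-A child):
  AA × AB: posterior weight 1/2; P(next child type AB) = 1/2.
  AO × AB: posterior weight 1/2; P(next child type AB) = 1/4.
Weighted sum = 3/8.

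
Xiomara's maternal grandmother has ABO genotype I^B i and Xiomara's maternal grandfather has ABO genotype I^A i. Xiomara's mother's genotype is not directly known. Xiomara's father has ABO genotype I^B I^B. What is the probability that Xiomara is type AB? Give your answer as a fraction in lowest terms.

Xiomara's mother's ABO genotype from I^B i × I^A i: 1/4 I^A I^B, 1/4 I^A i, 1/4 I^B i, 1/4 i i.
Crossing each possibility with the father I^B I^B and summing P(type AB): 1/4·1/2 + 1/4·1/2 + 1/4·0 + 1/4·0 = 1/4.

1/4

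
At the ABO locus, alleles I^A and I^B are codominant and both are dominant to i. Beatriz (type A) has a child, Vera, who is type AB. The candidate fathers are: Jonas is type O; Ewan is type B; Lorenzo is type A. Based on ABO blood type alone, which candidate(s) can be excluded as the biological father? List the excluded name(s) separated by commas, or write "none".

A candidate is excluded only if no genotype consistent with his phenotype could produce a type AB child with a type A mother.
Jonas (type O): no genotype consistent with that phenotype can produce a type-AB child with a type-A mother.
Lorenzo (type A): no genotype consistent with that phenotype can produce a type-AB child with a type-A mother.

Jonas, Lorenzo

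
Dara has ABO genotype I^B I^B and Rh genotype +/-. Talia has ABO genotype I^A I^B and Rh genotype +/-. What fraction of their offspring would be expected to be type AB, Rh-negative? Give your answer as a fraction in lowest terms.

ABO cross I^B I^B × I^A I^B → offspring phenotypes: 1/2 B, 1/2 AB.
Rh cross +/- × +/- → 3/4 Rh+, 1/4 Rh-.
Independent loci: P(type AB, Rh-negative) = 1/2 × 1/4 = 1/8.

1/8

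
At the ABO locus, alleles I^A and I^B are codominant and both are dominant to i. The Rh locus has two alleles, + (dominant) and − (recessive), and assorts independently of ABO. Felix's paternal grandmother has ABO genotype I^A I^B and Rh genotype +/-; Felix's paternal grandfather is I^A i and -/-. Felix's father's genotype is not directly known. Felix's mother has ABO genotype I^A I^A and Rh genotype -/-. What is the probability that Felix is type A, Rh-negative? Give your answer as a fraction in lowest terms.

9/16

Felix's father's ABO genotype from I^A I^B × I^A i: 1/4 I^A I^A, 1/4 I^A I^B, 1/4 I^A i, 1/4 I^B i.
Crossing each possibility with the mother I^A I^A and summing P(type A): 1/4·1 + 1/4·1/2 + 1/4·1 + 1/4·1/2 = 3/4.
Similarly for Rh via the father's Rh distribution: P(Rh-) = 3/4.
Independent loci: 3/4 × 3/4 = 9/16.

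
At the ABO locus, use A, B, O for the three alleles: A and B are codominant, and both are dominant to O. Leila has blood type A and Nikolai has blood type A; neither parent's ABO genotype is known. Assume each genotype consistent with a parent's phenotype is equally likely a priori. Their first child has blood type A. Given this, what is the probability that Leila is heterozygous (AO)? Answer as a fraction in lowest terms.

7/15

Possible genotypes: Leila ∈ {AA, AO}; Nikolai ∈ {AA, AO}.
Weight each parental genotype pair by prior × P(type-A child):
  AA × AA: posterior weight 4/15.
  AA × AO: posterior weight 4/15.
  AO × AA: posterior weight 4/15.
  AO × AO: posterior weight 1/5.
Sum the posterior weight over pairs where Leila is AO: 7/15.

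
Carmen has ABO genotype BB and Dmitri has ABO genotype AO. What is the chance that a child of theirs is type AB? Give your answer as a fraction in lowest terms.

1/2

ABO cross BB × AO → offspring phenotypes: 1/2 B, 1/2 AB.
So P(type AB) = 1/2.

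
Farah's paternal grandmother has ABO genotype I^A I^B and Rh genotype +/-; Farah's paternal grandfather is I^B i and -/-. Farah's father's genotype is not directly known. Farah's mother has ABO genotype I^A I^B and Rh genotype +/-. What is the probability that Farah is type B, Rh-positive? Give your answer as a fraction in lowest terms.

Farah's father's ABO genotype from I^A I^B × I^B i: 1/4 I^A I^B, 1/4 I^A i, 1/4 I^B I^B, 1/4 I^B i.
Crossing each possibility with the mother I^A I^B and summing P(type B): 1/4·1/4 + 1/4·1/4 + 1/4·1/2 + 1/4·1/2 = 3/8.
Similarly for Rh via the father's Rh distribution: P(Rh+) = 5/8.
Independent loci: 3/8 × 5/8 = 15/64.

15/64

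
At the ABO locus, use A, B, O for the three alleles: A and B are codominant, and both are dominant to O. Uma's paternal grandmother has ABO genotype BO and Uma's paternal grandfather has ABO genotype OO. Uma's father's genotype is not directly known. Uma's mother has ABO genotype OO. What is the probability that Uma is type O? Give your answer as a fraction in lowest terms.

Uma's father's ABO genotype from BO × OO: 1/2 BO, 1/2 OO.
Crossing each possibility with the mother OO and summing P(type O): 1/2·1/2 + 1/2·1 = 3/4.

3/4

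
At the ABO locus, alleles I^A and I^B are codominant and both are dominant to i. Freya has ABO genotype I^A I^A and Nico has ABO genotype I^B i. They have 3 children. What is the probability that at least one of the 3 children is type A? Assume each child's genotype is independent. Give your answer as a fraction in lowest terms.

7/8

ABO cross I^A I^A × I^B i → 1/2 A, 1/2 AB.
So P(type A) = 1/2 per child.
P(none) = (1/2)^3 = 1/8; P(at least one) = 1 − 1/8 = 7/8.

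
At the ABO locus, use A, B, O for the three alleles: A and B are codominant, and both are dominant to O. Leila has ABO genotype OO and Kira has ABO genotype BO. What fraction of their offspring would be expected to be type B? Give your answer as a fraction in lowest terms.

1/2

ABO cross OO × BO → offspring phenotypes: 1/2 O, 1/2 B.
So P(type B) = 1/2.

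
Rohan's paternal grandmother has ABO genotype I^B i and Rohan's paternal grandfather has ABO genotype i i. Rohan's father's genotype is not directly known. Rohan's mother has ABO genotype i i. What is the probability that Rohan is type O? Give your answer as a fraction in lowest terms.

Rohan's father's ABO genotype from I^B i × i i: 1/2 I^B i, 1/2 i i.
Crossing each possibility with the mother i i and summing P(type O): 1/2·1/2 + 1/2·1 = 3/4.

3/4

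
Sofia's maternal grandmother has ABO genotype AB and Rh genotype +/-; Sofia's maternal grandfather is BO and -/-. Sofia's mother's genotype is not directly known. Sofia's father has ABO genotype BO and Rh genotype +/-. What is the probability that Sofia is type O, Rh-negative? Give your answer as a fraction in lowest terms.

3/64

Sofia's mother's ABO genotype from AB × BO: 1/4 AB, 1/4 AO, 1/4 BB, 1/4 BO.
Crossing each possibility with the father BO and summing P(type O): 1/4·0 + 1/4·1/4 + 1/4·0 + 1/4·1/4 = 1/8.
Similarly for Rh via the mother's Rh distribution: P(Rh-) = 3/8.
Independent loci: 1/8 × 3/8 = 3/64.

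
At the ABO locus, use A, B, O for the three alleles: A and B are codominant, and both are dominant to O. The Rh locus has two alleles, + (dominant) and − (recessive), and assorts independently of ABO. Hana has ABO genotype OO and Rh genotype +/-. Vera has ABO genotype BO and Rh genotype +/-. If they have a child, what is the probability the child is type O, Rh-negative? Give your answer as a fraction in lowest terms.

ABO cross OO × BO → offspring phenotypes: 1/2 O, 1/2 B.
Rh cross +/- × +/- → 3/4 Rh+, 1/4 Rh-.
Independent loci: P(type O, Rh-negative) = 1/2 × 1/4 = 1/8.

1/8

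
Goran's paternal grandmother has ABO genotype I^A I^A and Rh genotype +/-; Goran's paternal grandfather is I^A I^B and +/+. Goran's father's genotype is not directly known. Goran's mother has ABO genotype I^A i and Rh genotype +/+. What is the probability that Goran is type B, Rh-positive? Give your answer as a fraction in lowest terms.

Goran's father's ABO genotype from I^A I^A × I^A I^B: 1/2 I^A I^A, 1/2 I^A I^B.
Crossing each possibility with the mother I^A i and summing P(type B): 1/2·0 + 1/2·1/4 = 1/8.
Similarly for Rh via the father's Rh distribution: P(Rh+) = 1.
Independent loci: 1/8 × 1 = 1/8.

1/8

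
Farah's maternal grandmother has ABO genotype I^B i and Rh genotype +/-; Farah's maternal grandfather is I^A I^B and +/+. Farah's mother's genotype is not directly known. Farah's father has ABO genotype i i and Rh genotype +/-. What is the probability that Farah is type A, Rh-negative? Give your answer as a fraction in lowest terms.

1/32

Farah's mother's ABO genotype from I^B i × I^A I^B: 1/4 I^A I^B, 1/4 I^A i, 1/4 I^B I^B, 1/4 I^B i.
Crossing each possibility with the father i i and summing P(type A): 1/4·1/2 + 1/4·1/2 + 1/4·0 + 1/4·0 = 1/4.
Similarly for Rh via the mother's Rh distribution: P(Rh-) = 1/8.
Independent loci: 1/4 × 1/8 = 1/32.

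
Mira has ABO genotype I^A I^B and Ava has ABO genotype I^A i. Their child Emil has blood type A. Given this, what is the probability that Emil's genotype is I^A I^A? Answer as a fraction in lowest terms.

1/2

Cross I^A I^B × I^A i → 1/4 I^A I^A, 1/4 I^A I^B, 1/4 I^A i, 1/4 I^B i.
Type-A genotypes among offspring: I^A I^A (1/4), I^A i (1/4); total 1/2.
P(I^A I^A | type A) = (1/4) / (1/2) = 1/2.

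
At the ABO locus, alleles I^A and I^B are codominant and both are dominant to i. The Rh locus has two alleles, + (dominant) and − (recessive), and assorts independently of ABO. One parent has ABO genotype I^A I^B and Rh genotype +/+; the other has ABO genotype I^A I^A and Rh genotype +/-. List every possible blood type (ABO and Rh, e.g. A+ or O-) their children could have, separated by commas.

A+, AB+

Gametes from I^A I^B × I^A I^A give offspring ABO genotypes I^A I^A, I^A I^B, i.e. phenotypes A, AB.
Rh cross +/+ × +/- → phenotypes Rh+.
Combining independently: A+, AB+.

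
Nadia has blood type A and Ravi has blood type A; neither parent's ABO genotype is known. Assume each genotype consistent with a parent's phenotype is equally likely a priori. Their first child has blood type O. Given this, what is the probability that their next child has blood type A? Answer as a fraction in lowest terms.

Possible genotypes: Nadia ∈ {AA, AO}; Ravi ∈ {AA, AO}.
Weight each parental genotype pair by prior × P(type-O child):
  AO × AO: posterior weight 1; P(next child type A) = 3/4.
Weighted sum = 3/4.

3/4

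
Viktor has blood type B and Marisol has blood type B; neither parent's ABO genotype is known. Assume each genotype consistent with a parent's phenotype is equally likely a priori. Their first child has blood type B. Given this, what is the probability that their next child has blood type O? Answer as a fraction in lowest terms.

1/20

Possible genotypes: Viktor ∈ {BB, BO}; Marisol ∈ {BB, BO}.
Weight each parental genotype pair by prior × P(type-B child):
  BB × BB: posterior weight 4/15; P(next child type O) = 0.
  BB × BO: posterior weight 4/15; P(next child type O) = 0.
  BO × BB: posterior weight 4/15; P(next child type O) = 0.
  BO × BO: posterior weight 1/5; P(next child type O) = 1/4.
Weighted sum = 1/20.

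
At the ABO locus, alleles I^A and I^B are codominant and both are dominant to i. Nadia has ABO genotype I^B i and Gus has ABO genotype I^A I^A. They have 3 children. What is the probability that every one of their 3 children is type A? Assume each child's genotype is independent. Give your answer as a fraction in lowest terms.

1/8

ABO cross I^B i × I^A I^A → 1/2 A, 1/2 AB.
So P(type A) = 1/2 per child.
All 3 independent: (1/2)^3 = 1/8.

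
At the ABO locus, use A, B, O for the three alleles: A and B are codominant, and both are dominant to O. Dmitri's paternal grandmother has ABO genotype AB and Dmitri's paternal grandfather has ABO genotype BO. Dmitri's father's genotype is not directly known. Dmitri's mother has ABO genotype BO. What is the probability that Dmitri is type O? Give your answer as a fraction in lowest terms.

Dmitri's father's ABO genotype from AB × BO: 1/4 AB, 1/4 AO, 1/4 BB, 1/4 BO.
Crossing each possibility with the mother BO and summing P(type O): 1/4·0 + 1/4·1/4 + 1/4·0 + 1/4·1/4 = 1/8.

1/8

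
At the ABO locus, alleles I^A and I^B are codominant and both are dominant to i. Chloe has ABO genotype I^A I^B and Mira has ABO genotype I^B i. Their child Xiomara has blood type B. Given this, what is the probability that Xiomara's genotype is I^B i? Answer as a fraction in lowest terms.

1/2

Cross I^A I^B × I^B i → 1/4 I^A I^B, 1/4 I^A i, 1/4 I^B I^B, 1/4 I^B i.
Type-B genotypes among offspring: I^B I^B (1/4), I^B i (1/4); total 1/2.
P(I^B i | type B) = (1/4) / (1/2) = 1/2.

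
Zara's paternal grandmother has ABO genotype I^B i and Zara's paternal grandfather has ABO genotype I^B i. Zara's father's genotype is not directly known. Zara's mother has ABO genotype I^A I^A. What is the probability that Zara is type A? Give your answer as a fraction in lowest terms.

Zara's father's ABO genotype from I^B i × I^B i: 1/4 I^B I^B, 1/2 I^B i, 1/4 i i.
Crossing each possibility with the mother I^A I^A and summing P(type A): 1/4·0 + 1/2·1/2 + 1/4·1 = 1/2.

1/2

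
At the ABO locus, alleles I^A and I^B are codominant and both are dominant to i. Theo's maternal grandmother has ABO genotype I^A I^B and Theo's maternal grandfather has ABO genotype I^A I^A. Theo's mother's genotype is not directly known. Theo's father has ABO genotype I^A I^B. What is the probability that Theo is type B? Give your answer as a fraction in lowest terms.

Theo's mother's ABO genotype from I^A I^B × I^A I^A: 1/2 I^A I^A, 1/2 I^A I^B.
Crossing each possibility with the father I^A I^B and summing P(type B): 1/2·0 + 1/2·1/4 = 1/8.

1/8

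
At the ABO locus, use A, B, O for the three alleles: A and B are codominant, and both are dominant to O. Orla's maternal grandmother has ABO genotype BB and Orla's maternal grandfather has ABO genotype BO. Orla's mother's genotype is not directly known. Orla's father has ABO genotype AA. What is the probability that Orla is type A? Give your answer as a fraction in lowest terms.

Orla's mother's ABO genotype from BB × BO: 1/2 BB, 1/2 BO.
Crossing each possibility with the father AA and summing P(type A): 1/2·0 + 1/2·1/2 = 1/4.

1/4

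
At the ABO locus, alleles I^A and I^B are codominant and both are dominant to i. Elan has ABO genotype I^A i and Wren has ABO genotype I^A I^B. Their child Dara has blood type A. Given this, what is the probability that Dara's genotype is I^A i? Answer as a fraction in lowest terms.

1/2

Cross I^A i × I^A I^B → 1/4 I^A I^A, 1/4 I^A I^B, 1/4 I^A i, 1/4 I^B i.
Type-A genotypes among offspring: I^A I^A (1/4), I^A i (1/4); total 1/2.
P(I^A i | type A) = (1/4) / (1/2) = 1/2.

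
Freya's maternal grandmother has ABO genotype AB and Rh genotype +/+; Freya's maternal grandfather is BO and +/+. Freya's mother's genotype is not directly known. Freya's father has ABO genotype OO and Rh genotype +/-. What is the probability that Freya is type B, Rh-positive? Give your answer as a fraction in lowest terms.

1/2

Freya's mother's ABO genotype from AB × BO: 1/4 AB, 1/4 AO, 1/4 BB, 1/4 BO.
Crossing each possibility with the father OO and summing P(type B): 1/4·1/2 + 1/4·0 + 1/4·1 + 1/4·1/2 = 1/2.
Similarly for Rh via the mother's Rh distribution: P(Rh+) = 1.
Independent loci: 1/2 × 1 = 1/2.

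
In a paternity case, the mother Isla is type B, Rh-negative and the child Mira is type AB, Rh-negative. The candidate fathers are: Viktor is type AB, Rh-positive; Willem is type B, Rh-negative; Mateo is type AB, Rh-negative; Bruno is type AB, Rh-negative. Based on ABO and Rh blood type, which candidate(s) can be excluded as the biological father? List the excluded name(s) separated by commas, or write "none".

A candidate is excluded only if no genotype consistent with his phenotype could produce a type AB, Rh-negative child with a type B, Rh-negative mother.
Willem (type B, Rh-): no genotype consistent with that phenotype can produce a type-AB Rh- child with a type-B mother.

Willem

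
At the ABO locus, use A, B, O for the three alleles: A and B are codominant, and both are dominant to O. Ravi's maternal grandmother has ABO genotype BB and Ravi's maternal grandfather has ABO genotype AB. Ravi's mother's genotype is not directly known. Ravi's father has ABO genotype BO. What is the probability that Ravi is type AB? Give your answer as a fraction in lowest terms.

1/8

Ravi's mother's ABO genotype from BB × AB: 1/2 AB, 1/2 BB.
Crossing each possibility with the father BO and summing P(type AB): 1/2·1/4 + 1/2·0 = 1/8.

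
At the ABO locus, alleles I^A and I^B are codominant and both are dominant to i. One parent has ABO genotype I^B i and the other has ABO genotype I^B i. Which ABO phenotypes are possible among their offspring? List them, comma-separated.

Gametes from I^B i × I^B i give offspring ABO genotypes I^B I^B, I^B i, i i, i.e. phenotypes O, B.

O, B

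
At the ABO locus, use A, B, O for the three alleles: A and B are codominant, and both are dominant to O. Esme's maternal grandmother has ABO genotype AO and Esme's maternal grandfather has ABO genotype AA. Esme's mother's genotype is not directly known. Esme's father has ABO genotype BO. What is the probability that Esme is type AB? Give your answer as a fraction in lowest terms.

Esme's mother's ABO genotype from AO × AA: 1/2 AA, 1/2 AO.
Crossing each possibility with the father BO and summing P(type AB): 1/2·1/2 + 1/2·1/4 = 3/8.

3/8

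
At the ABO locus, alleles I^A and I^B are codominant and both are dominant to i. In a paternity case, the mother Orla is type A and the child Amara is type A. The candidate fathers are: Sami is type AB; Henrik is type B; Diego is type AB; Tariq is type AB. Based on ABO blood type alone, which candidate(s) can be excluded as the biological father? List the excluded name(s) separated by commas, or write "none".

A candidate is excluded only if no genotype consistent with his phenotype could produce a type A child with a type A mother.
Every candidate has at least one consistent genotype combination, so none can be excluded.

none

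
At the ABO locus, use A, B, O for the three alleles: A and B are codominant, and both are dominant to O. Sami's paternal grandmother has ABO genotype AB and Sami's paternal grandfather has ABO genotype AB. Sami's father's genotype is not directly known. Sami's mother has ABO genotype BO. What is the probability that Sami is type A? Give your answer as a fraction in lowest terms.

1/4

Sami's father's ABO genotype from AB × AB: 1/4 AA, 1/2 AB, 1/4 BB.
Crossing each possibility with the mother BO and summing P(type A): 1/4·1/2 + 1/2·1/4 + 1/4·0 = 1/4.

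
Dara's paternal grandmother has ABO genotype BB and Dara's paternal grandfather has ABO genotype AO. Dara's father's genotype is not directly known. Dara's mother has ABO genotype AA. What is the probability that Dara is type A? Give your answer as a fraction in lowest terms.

1/2

Dara's father's ABO genotype from BB × AO: 1/2 AB, 1/2 BO.
Crossing each possibility with the mother AA and summing P(type A): 1/2·1/2 + 1/2·1/2 = 1/2.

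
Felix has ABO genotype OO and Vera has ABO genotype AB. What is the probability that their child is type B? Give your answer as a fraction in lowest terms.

ABO cross OO × AB → offspring phenotypes: 1/2 A, 1/2 B.
So P(type B) = 1/2.

1/2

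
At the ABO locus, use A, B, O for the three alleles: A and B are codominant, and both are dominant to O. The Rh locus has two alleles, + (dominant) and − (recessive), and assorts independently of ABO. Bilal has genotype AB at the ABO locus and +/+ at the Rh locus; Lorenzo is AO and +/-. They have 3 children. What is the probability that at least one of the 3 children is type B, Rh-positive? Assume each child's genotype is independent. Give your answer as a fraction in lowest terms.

37/64

ABO cross AB × AO → 1/2 A, 1/4 B, 1/4 AB.
Rh cross +/+ × +/- → 1 Rh+; so P(type B, Rh-positive) = 1/4 × 1 = 1/4 per child.
P(none) = (3/4)^3 = 27/64; P(at least one) = 1 − 27/64 = 37/64.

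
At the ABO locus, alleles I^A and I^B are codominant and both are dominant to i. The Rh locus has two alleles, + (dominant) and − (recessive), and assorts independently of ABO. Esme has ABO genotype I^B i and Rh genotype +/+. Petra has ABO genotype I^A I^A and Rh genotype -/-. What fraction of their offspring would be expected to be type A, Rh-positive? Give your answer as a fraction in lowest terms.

1/2

ABO cross I^B i × I^A I^A → offspring phenotypes: 1/2 A, 1/2 AB.
Rh cross +/+ × -/- → 1 Rh+.
Independent loci: P(type A, Rh-positive) = 1/2 × 1 = 1/2.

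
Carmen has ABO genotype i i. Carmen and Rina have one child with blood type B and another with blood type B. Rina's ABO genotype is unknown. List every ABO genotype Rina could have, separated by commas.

I^A I^B, I^B I^B, I^B i

For each candidate genotype of Rina, check whether crossing it with i i can produce every observed child phenotype.
  I^A I^A → possible child types {A} ✗
  I^A I^B → possible child types {A, B} ✓
  I^A i → possible child types {O, A} ✗
  I^B I^B → possible child types {B} ✓
  I^B i → possible child types {O, B} ✓
  i i → possible child types {O} ✗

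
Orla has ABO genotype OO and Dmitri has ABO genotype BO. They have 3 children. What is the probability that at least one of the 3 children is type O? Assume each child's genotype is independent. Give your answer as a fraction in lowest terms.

7/8

ABO cross OO × BO → 1/2 O, 1/2 B.
So P(type O) = 1/2 per child.
P(none) = (1/2)^3 = 1/8; P(at least one) = 1 − 1/8 = 7/8.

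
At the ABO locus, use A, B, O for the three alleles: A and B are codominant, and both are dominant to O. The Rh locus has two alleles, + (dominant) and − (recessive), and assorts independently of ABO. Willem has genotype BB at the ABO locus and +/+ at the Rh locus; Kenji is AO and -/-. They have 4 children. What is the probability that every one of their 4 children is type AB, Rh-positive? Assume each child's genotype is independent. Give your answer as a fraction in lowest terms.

1/16

ABO cross BB × AO → 1/2 B, 1/2 AB.
Rh cross +/+ × -/- → 1 Rh+; so P(type AB, Rh-positive) = 1/2 × 1 = 1/2 per child.
All 4 independent: (1/2)^4 = 1/16.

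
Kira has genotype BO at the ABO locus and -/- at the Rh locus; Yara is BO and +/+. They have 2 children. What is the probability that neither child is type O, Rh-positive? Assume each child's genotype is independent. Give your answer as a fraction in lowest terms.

9/16

ABO cross BO × BO → 1/4 O, 3/4 B.
Rh cross -/- × +/+ → 1 Rh+; so P(type O, Rh-positive) = 1/4 × 1 = 1/4 per child.
P(not type O, Rh-positive) = 3/4 for one child; (3/4)^2 = 9/16.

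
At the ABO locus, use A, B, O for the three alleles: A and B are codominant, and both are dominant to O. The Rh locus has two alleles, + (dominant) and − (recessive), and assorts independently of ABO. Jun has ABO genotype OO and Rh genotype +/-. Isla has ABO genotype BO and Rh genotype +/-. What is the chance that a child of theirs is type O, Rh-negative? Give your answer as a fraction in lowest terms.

ABO cross OO × BO → offspring phenotypes: 1/2 O, 1/2 B.
Rh cross +/- × +/- → 3/4 Rh+, 1/4 Rh-.
Independent loci: P(type O, Rh-negative) = 1/2 × 1/4 = 1/8.

1/8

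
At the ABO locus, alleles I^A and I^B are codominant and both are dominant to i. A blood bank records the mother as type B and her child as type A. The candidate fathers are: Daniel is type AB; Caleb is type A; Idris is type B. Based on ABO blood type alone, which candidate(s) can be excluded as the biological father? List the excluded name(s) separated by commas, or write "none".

A candidate is excluded only if no genotype consistent with his phenotype could produce a type A child with a type B mother.
Idris (type B): no genotype consistent with that phenotype can produce a type-A child with a type-B mother.

Idris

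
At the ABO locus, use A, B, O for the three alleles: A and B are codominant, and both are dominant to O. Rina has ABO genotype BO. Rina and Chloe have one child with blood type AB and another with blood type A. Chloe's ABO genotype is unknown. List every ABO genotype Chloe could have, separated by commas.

For each candidate genotype of Chloe, check whether crossing it with BO can produce every observed child phenotype.
  AA → possible child types {A, AB} ✓
  AB → possible child types {A, B, AB} ✓
  AO → possible child types {O, A, B, AB} ✓
  BB → possible child types {B} ✗
  BO → possible child types {O, B} ✗
  OO → possible child types {O, B} ✗

AA, AB, AO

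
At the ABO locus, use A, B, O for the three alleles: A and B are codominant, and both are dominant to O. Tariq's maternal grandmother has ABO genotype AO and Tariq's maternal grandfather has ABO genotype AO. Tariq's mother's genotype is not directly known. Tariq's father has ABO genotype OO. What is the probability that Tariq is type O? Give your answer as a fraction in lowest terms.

Tariq's mother's ABO genotype from AO × AO: 1/4 AA, 1/2 AO, 1/4 OO.
Crossing each possibility with the father OO and summing P(type O): 1/4·0 + 1/2·1/2 + 1/4·1 = 1/2.

1/2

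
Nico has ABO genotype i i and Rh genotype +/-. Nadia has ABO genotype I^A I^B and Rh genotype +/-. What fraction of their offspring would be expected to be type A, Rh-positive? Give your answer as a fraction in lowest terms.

3/8

ABO cross i i × I^A I^B → offspring phenotypes: 1/2 A, 1/2 B.
Rh cross +/- × +/- → 3/4 Rh+, 1/4 Rh-.
Independent loci: P(type A, Rh-positive) = 1/2 × 3/4 = 3/8.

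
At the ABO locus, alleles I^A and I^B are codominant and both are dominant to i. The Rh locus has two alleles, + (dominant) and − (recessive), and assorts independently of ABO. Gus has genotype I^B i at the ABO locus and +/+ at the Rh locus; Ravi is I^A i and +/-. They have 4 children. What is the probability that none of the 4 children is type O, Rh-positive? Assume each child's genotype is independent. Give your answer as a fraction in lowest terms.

81/256

ABO cross I^B i × I^A i → 1/4 O, 1/4 A, 1/4 B, 1/4 AB.
Rh cross +/+ × +/- → 1 Rh+; so P(type O, Rh-positive) = 1/4 × 1 = 1/4 per child.
P(not type O, Rh-positive) = 3/4 for one child; (3/4)^4 = 81/256.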